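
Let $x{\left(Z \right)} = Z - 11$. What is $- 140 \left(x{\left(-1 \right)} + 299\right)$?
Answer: $-40180$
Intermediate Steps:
$x{\left(Z \right)} = -11 + Z$ ($x{\left(Z \right)} = Z - 11 = -11 + Z$)
$- 140 \left(x{\left(-1 \right)} + 299\right) = - 140 \left(\left(-11 - 1\right) + 299\right) = - 140 \left(-12 + 299\right) = \left(-140\right) 287 = -40180$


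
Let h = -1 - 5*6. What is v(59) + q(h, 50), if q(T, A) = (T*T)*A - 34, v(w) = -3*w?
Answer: 47839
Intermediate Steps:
h = -31 (h = -1 - 30 = -31)
q(T, A) = -34 + A*T² (q(T, A) = T²*A - 34 = A*T² - 34 = -34 + A*T²)
v(59) + q(h, 50) = -3*59 + (-34 + 50*(-31)²) = -177 + (-34 + 50*961) = -177 + (-34 + 48050) = -177 + 48016 = 47839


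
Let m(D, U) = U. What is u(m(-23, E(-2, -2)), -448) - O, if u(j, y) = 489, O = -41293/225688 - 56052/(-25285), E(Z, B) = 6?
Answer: 2778882637849/5706521080 ≈ 486.97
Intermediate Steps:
O = 11606170271/5706521080 (O = -41293*1/225688 - 56052*(-1/25285) = -41293/225688 + 56052/25285 = 11606170271/5706521080 ≈ 2.0338)
u(m(-23, E(-2, -2)), -448) - O = 489 - 1*11606170271/5706521080 = 489 - 11606170271/5706521080 = 2778882637849/5706521080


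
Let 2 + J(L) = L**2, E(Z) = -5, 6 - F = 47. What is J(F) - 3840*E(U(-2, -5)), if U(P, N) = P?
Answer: 20879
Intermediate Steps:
F = -41 (F = 6 - 1*47 = 6 - 47 = -41)
J(L) = -2 + L**2
J(F) - 3840*E(U(-2, -5)) = (-2 + (-41)**2) - 3840*(-5) = (-2 + 1681) - 1*(-19200) = 1679 + 19200 = 20879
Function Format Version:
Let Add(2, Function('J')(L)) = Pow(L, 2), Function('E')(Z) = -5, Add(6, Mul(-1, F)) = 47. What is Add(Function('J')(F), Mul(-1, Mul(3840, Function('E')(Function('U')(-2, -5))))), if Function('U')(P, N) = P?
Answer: 20879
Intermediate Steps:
F = -41 (F = Add(6, Mul(-1, 47)) = Add(6, -47) = -41)
Function('J')(L) = Add(-2, Pow(L, 2))
Add(Function('J')(F), Mul(-1, Mul(3840, Function('E')(Function('U')(-2, -5))))) = Add(Add(-2, Pow(-41, 2)), Mul(-1, Mul(3840, -5))) = Add(Add(-2, 1681), Mul(-1, -19200)) = Add(1679, 19200) = 20879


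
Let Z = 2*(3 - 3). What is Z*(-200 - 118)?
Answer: 0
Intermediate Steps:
Z = 0 (Z = 2*0 = 0)
Z*(-200 - 118) = 0*(-200 - 118) = 0*(-318) = 0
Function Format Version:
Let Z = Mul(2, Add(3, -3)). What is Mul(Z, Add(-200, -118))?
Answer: 0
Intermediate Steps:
Z = 0 (Z = Mul(2, 0) = 0)
Mul(Z, Add(-200, -118)) = Mul(0, Add(-200, -118)) = Mul(0, -318) = 0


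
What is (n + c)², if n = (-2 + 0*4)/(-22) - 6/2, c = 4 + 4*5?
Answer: 53824/121 ≈ 444.83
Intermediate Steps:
c = 24 (c = 4 + 20 = 24)
n = -32/11 (n = (-2 + 0)*(-1/22) - 6*½ = -2*(-1/22) - 3 = 1/11 - 3 = -32/11 ≈ -2.9091)
(n + c)² = (-32/11 + 24)² = (232/11)² = 53824/121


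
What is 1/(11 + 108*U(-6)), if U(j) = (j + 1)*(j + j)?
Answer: 1/6491 ≈ 0.00015406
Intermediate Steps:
U(j) = 2*j*(1 + j) (U(j) = (1 + j)*(2*j) = 2*j*(1 + j))
1/(11 + 108*U(-6)) = 1/(11 + 108*(2*(-6)*(1 - 6))) = 1/(11 + 108*(2*(-6)*(-5))) = 1/(11 + 108*60) = 1/(11 + 6480) = 1/6491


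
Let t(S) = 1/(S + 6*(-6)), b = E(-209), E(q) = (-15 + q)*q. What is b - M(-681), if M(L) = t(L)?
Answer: 33567073/717 ≈ 46816.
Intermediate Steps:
E(q) = q*(-15 + q)
b = 46816 (b = -209*(-15 - 209) = -209*(-224) = 46816)
t(S) = 1/(-36 + S) (t(S) = 1/(S - 36) = 1/(-36 + S))
M(L) = 1/(-36 + L)
b - M(-681) = 46816 - 1/(-36 - 681) = 46816 - 1/(-717) = 46816 - 1*(-1/717) = 46816 + 1/717 = 33567073/717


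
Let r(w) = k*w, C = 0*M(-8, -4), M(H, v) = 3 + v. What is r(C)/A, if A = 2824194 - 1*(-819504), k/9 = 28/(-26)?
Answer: 0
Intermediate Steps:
k = -126/13 (k = 9*(28/(-26)) = 9*(28*(-1/26)) = 9*(-14/13) = -126/13 ≈ -9.6923)
C = 0 (C = 0*(3 - 4) = 0*(-1) = 0)
A = 3643698 (A = 2824194 + 819504 = 3643698)
r(w) = -126*w/13
r(C)/A = -126/13*0/3643698 = 0*(1/3643698) = 0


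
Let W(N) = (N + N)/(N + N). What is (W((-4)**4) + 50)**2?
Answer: 2601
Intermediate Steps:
W(N) = 1 (W(N) = (2*N)/((2*N)) = (2*N)*(1/(2*N)) = 1)
(W((-4)**4) + 50)**2 = (1 + 50)**2 = 51**2 = 2601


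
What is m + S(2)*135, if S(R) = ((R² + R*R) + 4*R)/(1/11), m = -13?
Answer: 23747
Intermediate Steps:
S(R) = 22*R² + 44*R (S(R) = ((R² + R²) + 4*R)/(1/11) = (2*R² + 4*R)*11 = 22*R² + 44*R)
m + S(2)*135 = -13 + (22*2*(2 + 2))*135 = -13 + (22*2*4)*135 = -13 + 176*135 = -13 + 23760 = 23747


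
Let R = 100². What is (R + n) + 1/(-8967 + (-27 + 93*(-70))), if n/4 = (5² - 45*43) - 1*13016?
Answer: -770610817/15504 ≈ -49704.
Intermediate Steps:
R = 10000
n = -59704 (n = 4*((5² - 45*43) - 1*13016) = 4*((25 - 1935) - 13016) = 4*(-1910 - 13016) = 4*(-14926) = -59704)
(R + n) + 1/(-8967 + (-27 + 93*(-70))) = (10000 - 59704) + 1/(-8967 + (-27 + 93*(-70))) = -49704 + 1/(-8967 + (-27 - 6510)) = -49704 + 1/(-8967 - 6537) = -49704 + 1/(-15504) = -49704 - 1/15504 = -770610817/15504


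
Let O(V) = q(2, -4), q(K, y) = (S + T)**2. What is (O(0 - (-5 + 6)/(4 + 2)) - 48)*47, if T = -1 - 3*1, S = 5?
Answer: -2209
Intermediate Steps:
T = -4 (T = -1 - 3 = -4)
q(K, y) = 1 (q(K, y) = (5 - 4)**2 = 1**2 = 1)
O(V) = 1
(O(0 - (-5 + 6)/(4 + 2)) - 48)*47 = (1 - 48)*47 = -47*47 = -2209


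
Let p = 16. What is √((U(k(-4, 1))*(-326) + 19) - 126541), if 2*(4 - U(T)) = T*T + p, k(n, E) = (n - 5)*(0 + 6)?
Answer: √350090 ≈ 591.68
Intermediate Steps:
k(n, E) = -30 + 6*n (k(n, E) = (-5 + n)*6 = -30 + 6*n)
U(T) = -4 - T²/2 (U(T) = 4 - (T*T + 16)/2 = 4 - (T² + 16)/2 = 4 - (16 + T²)/2 = 4 + (-8 - T²/2) = -4 - T²/2)
√((U(k(-4, 1))*(-326) + 19) - 126541) = √(((-4 - (-30 + 6*(-4))²/2)*(-326) + 19) - 126541) = √(((-4 - (-30 - 24)²/2)*(-326) + 19) - 126541) = √(((-4 - ½*(-54)²)*(-326) + 19) - 126541) = √(((-4 - ½*2916)*(-326) + 19) - 126541) = √(((-4 - 1458)*(-326) + 19) - 126541) = √((-1462*(-326) + 19) - 126541) = √((476612 + 19) - 126541) = √(476631 - 126541) = √350090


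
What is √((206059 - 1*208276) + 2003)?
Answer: I*√214 ≈ 14.629*I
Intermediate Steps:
√((206059 - 1*208276) + 2003) = √((206059 - 208276) + 2003) = √(-2217 + 2003) = √(-214) = I*√214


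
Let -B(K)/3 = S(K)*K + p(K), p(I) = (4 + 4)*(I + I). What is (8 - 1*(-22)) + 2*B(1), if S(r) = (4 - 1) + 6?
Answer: -120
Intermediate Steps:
p(I) = 16*I (p(I) = 8*(2*I) = 16*I)
S(r) = 9 (S(r) = 3 + 6 = 9)
B(K) = -75*K (B(K) = -3*(9*K + 16*K) = -75*K)
(8 - 1*(-22)) + 2*B(1) = (8 - 1*(-22)) + 2*(-75*1) = (8 + 22) + 2*(-75) = 30 - 150 = -120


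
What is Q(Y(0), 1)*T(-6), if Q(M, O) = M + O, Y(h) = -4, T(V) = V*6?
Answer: 108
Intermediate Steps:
T(V) = 6*V
Q(Y(0), 1)*T(-6) = (-4 + 1)*(6*(-6)) = -3*(-36) = 108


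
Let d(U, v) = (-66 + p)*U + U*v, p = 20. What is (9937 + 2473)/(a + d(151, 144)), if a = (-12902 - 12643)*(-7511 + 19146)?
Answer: -12410/297201277 ≈ -4.1756e-5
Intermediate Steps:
d(U, v) = -46*U + U*v (d(U, v) = (-66 + 20)*U + U*v = -46*U + U*v)
a = -297216075 (a = -25545*11635 = -297216075)
(9937 + 2473)/(a + d(151, 144)) = (9937 + 2473)/(-297216075 + 151*(-46 + 144)) = 12410/(-297216075 + 151*98) = 12410/(-297216075 + 14798) = 12410/(-297201277) = 12410*(-1/297201277) = -12410/297201277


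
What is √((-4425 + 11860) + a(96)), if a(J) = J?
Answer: √7531 ≈ 86.781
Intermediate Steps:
√((-4425 + 11860) + a(96)) = √((-4425 + 11860) + 96) = √(7435 + 96) = √7531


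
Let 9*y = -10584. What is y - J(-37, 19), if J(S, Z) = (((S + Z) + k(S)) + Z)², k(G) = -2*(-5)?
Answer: -1297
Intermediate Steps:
k(G) = 10
J(S, Z) = (10 + S + 2*Z)² (J(S, Z) = (((S + Z) + 10) + Z)² = ((10 + S + Z) + Z)² = (10 + S + 2*Z)²)
y = -1176 (y = (⅑)*(-10584) = -1176)
y - J(-37, 19) = -1176 - (10 - 37 + 2*19)² = -1176 - (10 - 37 + 38)² = -1176 - 1*11² = -1176 - 1*121 = -1176 - 121 = -1297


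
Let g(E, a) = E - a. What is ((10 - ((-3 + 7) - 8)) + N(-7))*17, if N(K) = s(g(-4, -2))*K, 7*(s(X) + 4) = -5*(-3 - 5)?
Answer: 34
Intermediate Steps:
s(X) = 12/7 (s(X) = -4 + (-5*(-3 - 5))/7 = -4 + (-5*(-8))/7 = -4 + (1/7)*40 = -4 + 40/7 = 12/7)
N(K) = 12*K/7
((10 - ((-3 + 7) - 8)) + N(-7))*17 = ((10 - ((-3 + 7) - 8)) + (12/7)*(-7))*17 = ((10 - (4 - 8)) - 12)*17 = ((10 - 1*(-4)) - 12)*17 = ((10 + 4) - 12)*17 = (14 - 12)*17 = 2*17 = 34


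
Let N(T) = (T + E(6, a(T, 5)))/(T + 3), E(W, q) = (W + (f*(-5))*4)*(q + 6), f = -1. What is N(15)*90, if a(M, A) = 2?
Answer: 1115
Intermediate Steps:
E(W, q) = (6 + q)*(20 + W) (E(W, q) = (W - 1*(-5)*4)*(q + 6) = (W + 5*4)*(6 + q) = (W + 20)*(6 + q) = (20 + W)*(6 + q) = (6 + q)*(20 + W))
N(T) = (208 + T)/(3 + T) (N(T) = (T + (120 + 6*6 + 20*2 + 6*2))/(T + 3) = (T + (120 + 36 + 40 + 12))/(3 + T) = (T + 208)/(3 + T) = (208 + T)/(3 + T))
N(15)*90 = ((208 + 15)/(3 + 15))*90 = (223/18)*90 = 1115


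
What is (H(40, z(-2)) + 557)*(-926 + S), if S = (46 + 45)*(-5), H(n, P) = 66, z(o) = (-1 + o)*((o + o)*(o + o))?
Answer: -860363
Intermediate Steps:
z(o) = 4*o²*(-1 + o) (z(o) = (-1 + o)*((2*o)*(2*o)) = (-1 + o)*(4*o²) = 4*o²*(-1 + o))
S = -455 (S = 91*(-5) = -455)
(H(40, z(-2)) + 557)*(-926 + S) = (66 + 557)*(-926 - 455) = 623*(-1381) = -860363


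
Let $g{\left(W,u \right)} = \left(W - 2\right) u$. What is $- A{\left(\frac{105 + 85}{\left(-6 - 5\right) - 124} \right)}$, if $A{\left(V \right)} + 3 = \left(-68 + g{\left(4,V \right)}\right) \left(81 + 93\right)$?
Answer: $\frac{110923}{9} \approx 12325.0$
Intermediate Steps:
$g{\left(W,u \right)} = u \left(-2 + W\right)$ ($g{\left(W,u \right)} = \left(-2 + W\right) u = u \left(-2 + W\right)$)
$A{\left(V \right)} = -11835 + 348 V$ ($A{\left(V \right)} = -3 + \left(-68 + V \left(-2 + 4\right)\right) \left(81 + 93\right) = -3 + \left(-68 + V 2\right) 174 = -3 + \left(-68 + 2 V\right) 174 = -3 + \left(-11832 + 348 V\right) = -11835 + 348 V$)
$- A{\left(\frac{105 + 85}{\left(-6 - 5\right) - 124} \right)} = - (-11835 + 348 \frac{105 + 85}{\left(-6 - 5\right) - 124}) = - (-11835 + 348 \frac{190}{-11 - 124}) = - (-11835 + 348 \frac{190}{-135}) = - (-11835 + 348 \cdot 190 \left(- \frac{1}{135}\right)) = - (-11835 + 348 \left(- \frac{38}{27}\right)) = - (-11835 - \frac{4408}{9}) = \left(-1\right) \left(- \frac{110923}{9}\right) = \frac{110923}{9}$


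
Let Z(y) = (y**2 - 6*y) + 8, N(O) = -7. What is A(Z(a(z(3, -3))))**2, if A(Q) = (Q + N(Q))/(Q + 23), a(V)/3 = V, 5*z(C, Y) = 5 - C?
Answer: 14161/398161 ≈ 0.035566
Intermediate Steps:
z(C, Y) = 1 - C/5 (z(C, Y) = (5 - C)/5 = 1 - C/5)
a(V) = 3*V
Z(y) = 8 + y**2 - 6*y
A(Q) = (-7 + Q)/(23 + Q) (A(Q) = (Q - 7)/(Q + 23) = (-7 + Q)/(23 + Q))
A(Z(a(z(3, -3))))**2 = ((-7 + (8 + (3*(1 - 1/5*3))**2 - 18*(1 - 1/5*3)))/(23 + (8 + (3*(1 - 1/5*3))**2 - 18*(1 - 1/5*3))))**2 = ((-7 + (8 + (3*(1 - 3/5))**2 - 18*(1 - 3/5)))/(23 + (8 + (3*(1 - 3/5))**2 - 18*(1 - 3/5))))**2 = ((-7 + (8 + (3*(2/5))**2 - 18*2/5))/(23 + (8 + (3*(2/5))**2 - 18*2/5)))**2 = ((-7 + (8 + (6/5)**2 - 6*6/5))/(23 + (8 + (6/5)**2 - 6*6/5)))**2 = ((-7 + (8 + 36/25 - 36/5))/(23 + (8 + 36/25 - 36/5)))**2 = ((-7 + 56/25)/(23 + 56/25))**2 = (-119/25/(631/25))**2 = ((25/631)*(-119/25))**2 = (-119/631)**2 = 14161/398161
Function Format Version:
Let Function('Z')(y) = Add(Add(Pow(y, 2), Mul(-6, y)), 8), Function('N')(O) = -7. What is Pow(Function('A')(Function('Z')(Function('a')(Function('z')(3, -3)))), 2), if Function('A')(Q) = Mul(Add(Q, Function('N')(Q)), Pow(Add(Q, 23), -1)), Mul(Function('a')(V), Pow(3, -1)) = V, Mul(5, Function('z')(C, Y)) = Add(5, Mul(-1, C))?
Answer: Rational(14161, 398161) ≈ 0.035566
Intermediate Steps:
Function('z')(C, Y) = Add(1, Mul(Rational(-1, 5), C)) (Function('z')(C, Y) = Mul(Rational(1, 5), Add(5, Mul(-1, C))) = Add(1, Mul(Rational(-1, 5), C)))
Function('a')(V) = Mul(3, V)
Function('Z')(y) = Add(8, Pow(y, 2), Mul(-6, y))
Function('A')(Q) = Mul(Pow(Add(23, Q), -1), Add(-7, Q)) (Function('A')(Q) = Mul(Add(Q, -7), Pow(Add(Q, 23), -1)) = Mul(Add(-7, Q), Pow(Add(23, Q), -1)) = Mul(Pow(Add(23, Q), -1), Add(-7, Q)))
Pow(Function('A')(Function('Z')(Function('a')(Function('z')(3, -3)))), 2) = Pow(Mul(Pow(Add(23, Add(8, Pow(Mul(3, Add(1, Mul(Rational(-1, 5), 3))), 2), Mul(-6, Mul(3, Add(1, Mul(Rational(-1, 5), 3)))))), -1), Add(-7, Add(8, Pow(Mul(3, Add(1, Mul(Rational(-1, 5), 3))), 2), Mul(-6, Mul(3, Add(1, Mul(Rational(-1, 5), 3))))))), 2) = Pow(Mul(Pow(Add(23, Add(8, Pow(Mul(3, Add(1, Rational(-3, 5))), 2), Mul(-6, Mul(3, Add(1, Rational(-3, 5)))))), -1), Add(-7, Add(8, Pow(Mul(3, Add(1, Rational(-3, 5))), 2), Mul(-6, Mul(3, Add(1, Rational(-3, 5))))))), 2) = Pow(Mul(Pow(Add(23, Add(8, Pow(Mul(3, Rational(2, 5)), 2), Mul(-6, Mul(3, Rational(2, 5))))), -1), Add(-7, Add(8, Pow(Mul(3, Rational(2, 5)), 2), Mul(-6, Mul(3, Rational(2, 5)))))), 2) = Pow(Mul(Pow(Add(23, Add(8, Pow(Rational(6, 5), 2), Mul(-6, Rational(6, 5)))), -1), Add(-7, Add(8, Pow(Rational(6, 5), 2), Mul(-6, Rational(6, 5))))), 2) = Pow(Mul(Pow(Add(23, Add(8, Rational(36, 25), Rational(-36, 5))), -1), Add(-7, Add(8, Rational(36, 25), Rational(-36, 5)))), 2) = Pow(Mul(Pow(Add(23, Rational(56, 25)), -1), Add(-7, Rational(56, 25))), 2) = Pow(Mul(Pow(Rational(631, 25), -1), Rational(-119, 25)), 2) = Pow(Mul(Rational(25, 631), Rational(-119, 25)), 2) = Pow(Rational(-119, 631), 2) = Rational(14161, 398161)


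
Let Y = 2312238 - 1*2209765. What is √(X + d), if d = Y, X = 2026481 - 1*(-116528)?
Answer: 9*√27722 ≈ 1498.5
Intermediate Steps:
Y = 102473 (Y = 2312238 - 2209765 = 102473)
X = 2143009 (X = 2026481 + 116528 = 2143009)
d = 102473
√(X + d) = √(2143009 + 102473) = √2245482 = 9*√27722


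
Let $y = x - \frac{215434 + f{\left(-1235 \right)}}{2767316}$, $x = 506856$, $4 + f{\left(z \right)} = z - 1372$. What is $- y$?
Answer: $- \frac{1402630505673}{2767316} \approx -5.0686 \cdot 10^{5}$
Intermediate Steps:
$f{\left(z \right)} = -1376 + z$ ($f{\left(z \right)} = -4 + \left(z - 1372\right) = -4 + \left(-1372 + z\right) = -1376 + z$)
$y = \frac{1402630505673}{2767316}$ ($y = 506856 - \frac{215434 - 2611}{2767316} = 506856 - \left(215434 - 2611\right) \frac{1}{2767316} = 506856 - 212823 \cdot \frac{1}{2767316} = 506856 - \frac{212823}{2767316} = \frac{1402630505673}{2767316} \approx 5.0686 \cdot 10^{5}$)
$- y = \left(-1\right) \frac{1402630505673}{2767316} = - \frac{1402630505673}{2767316}$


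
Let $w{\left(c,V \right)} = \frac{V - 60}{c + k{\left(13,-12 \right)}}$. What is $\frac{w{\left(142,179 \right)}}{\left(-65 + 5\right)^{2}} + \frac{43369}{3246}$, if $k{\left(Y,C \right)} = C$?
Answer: $\frac{3382846379}{253188000} \approx 13.361$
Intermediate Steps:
$w{\left(c,V \right)} = \frac{-60 + V}{-12 + c}$ ($w{\left(c,V \right)} = \frac{V - 60}{c - 12} = \frac{-60 + V}{-12 + c}$)
$\frac{w{\left(142,179 \right)}}{\left(-65 + 5\right)^{2}} + \frac{43369}{3246} = \frac{\frac{1}{-12 + 142} \left(-60 + 179\right)}{\left(-65 + 5\right)^{2}} + \frac{43369}{3246} = \frac{\frac{1}{130} \cdot 119}{\left(-60\right)^{2}} + 43369 \cdot \frac{1}{3246} = \frac{\frac{1}{130} \cdot 119}{3600} + \frac{43369}{3246} = \frac{119}{130} \cdot \frac{1}{3600} + \frac{43369}{3246} = \frac{119}{468000} + \frac{43369}{3246} = \frac{3382846379}{253188000}$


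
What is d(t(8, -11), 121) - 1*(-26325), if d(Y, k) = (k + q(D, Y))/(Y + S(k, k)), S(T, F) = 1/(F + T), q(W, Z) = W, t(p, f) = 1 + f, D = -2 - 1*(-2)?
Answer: 63650893/2419 ≈ 26313.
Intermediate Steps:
D = 0 (D = -2 + 2 = 0)
d(Y, k) = k/(Y + 1/(2*k)) (d(Y, k) = (k + 0)/(Y + 1/(k + k)) = k/(Y + 1/(2*k)))
d(t(8, -11), 121) - 1*(-26325) = 2*121²/(1 + 2*(1 - 11)*121) - 1*(-26325) = 2*14641/(1 + 2*(-10)*121) + 26325 = 2*14641/(1 - 2420) + 26325 = 2*14641/(-2419) + 26325 = 2*14641*(-1/2419) + 26325 = -29282/2419 + 26325 = 63650893/2419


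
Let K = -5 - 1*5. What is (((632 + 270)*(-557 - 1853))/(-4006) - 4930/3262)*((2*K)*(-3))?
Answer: 106068768900/3266893 ≈ 32468.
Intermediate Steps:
K = -10 (K = -5 - 5 = -10)
(((632 + 270)*(-557 - 1853))/(-4006) - 4930/3262)*((2*K)*(-3)) = (((632 + 270)*(-557 - 1853))/(-4006) - 4930/3262)*((2*(-10))*(-3)) = ((902*(-2410))*(-1/4006) - 4930*1/3262)*(-20*(-3)) = (-2173820*(-1/4006) - 2465/1631)*60 = (1086910/2003 - 2465/1631)*60 = (1767812815/3266893)*60 = 106068768900/3266893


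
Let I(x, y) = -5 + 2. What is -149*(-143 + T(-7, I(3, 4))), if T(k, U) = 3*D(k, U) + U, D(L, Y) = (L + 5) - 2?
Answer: 23542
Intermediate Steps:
D(L, Y) = 3 + L (D(L, Y) = (5 + L) - 2 = 3 + L)
I(x, y) = -3
T(k, U) = 9 + U + 3*k (T(k, U) = 3*(3 + k) + U = (9 + 3*k) + U = 9 + U + 3*k)
-149*(-143 + T(-7, I(3, 4))) = -149*(-143 + (9 - 3 + 3*(-7))) = -149*(-143 + (9 - 3 - 21)) = -149*(-143 - 15) = -149*(-158) = 23542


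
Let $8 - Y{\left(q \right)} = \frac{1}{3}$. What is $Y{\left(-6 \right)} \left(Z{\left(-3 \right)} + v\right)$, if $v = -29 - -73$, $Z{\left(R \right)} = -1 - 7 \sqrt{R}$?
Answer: $\frac{989}{3} - \frac{161 i \sqrt{3}}{3} \approx 329.67 - 92.953 i$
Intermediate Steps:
$Y{\left(q \right)} = \frac{23}{3}$ ($Y{\left(q \right)} = 8 - \frac{1}{3} = \frac{23}{3}$)
$Z{\left(R \right)} = -1 - 7 \sqrt{R}$
$v = 44$ ($v = -29 + 73 = 44$)
$Y{\left(-6 \right)} \left(Z{\left(-3 \right)} + v\right) = \frac{23 \left(\left(-1 - 7 \sqrt{-3}\right) + 44\right)}{3} = \frac{23 \left(\left(-1 - 7 i \sqrt{3}\right) + 44\right)}{3} = \frac{23 \left(43 - 7 i \sqrt{3}\right)}{3} = \frac{989}{3} - \frac{161 i \sqrt{3}}{3}$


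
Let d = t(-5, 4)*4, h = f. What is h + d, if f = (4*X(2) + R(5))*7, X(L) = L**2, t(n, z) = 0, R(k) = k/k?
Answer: 119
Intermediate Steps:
R(k) = 1
f = 119 (f = (4*2**2 + 1)*7 = (4*4 + 1)*7 = (16 + 1)*7 = 17*7 = 119)
h = 119
d = 0 (d = 0*4 = 0)
h + d = 119 + 0 = 119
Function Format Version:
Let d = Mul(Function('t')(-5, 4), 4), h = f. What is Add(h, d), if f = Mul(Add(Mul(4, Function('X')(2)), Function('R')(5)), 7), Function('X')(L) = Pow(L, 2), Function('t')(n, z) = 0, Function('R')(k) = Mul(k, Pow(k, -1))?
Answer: 119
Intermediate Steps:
Function('R')(k) = 1
f = 119 (f = Mul(Add(Mul(4, Pow(2, 2)), 1), 7) = Mul(Add(Mul(4, 4), 1), 7) = Mul(Add(16, 1), 7) = Mul(17, 7) = 119)
h = 119
d = 0 (d = Mul(0, 4) = 0)
Add(h, d) = Add(119, 0) = 119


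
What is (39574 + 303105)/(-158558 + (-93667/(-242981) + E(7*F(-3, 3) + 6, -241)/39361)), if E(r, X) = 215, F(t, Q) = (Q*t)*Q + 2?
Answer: -3277373437342739/1516441031338976 ≈ -2.1612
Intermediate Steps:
F(t, Q) = 2 + t*Q**2 (F(t, Q) = t*Q**2 + 2 = 2 + t*Q**2)
(39574 + 303105)/(-158558 + (-93667/(-242981) + E(7*F(-3, 3) + 6, -241)/39361)) = (39574 + 303105)/(-158558 + (-93667/(-242981) + 215/39361)) = 342679/(-158558 + (-93667*(-1/242981) + 215*(1/39361))) = 342679/(-158558 + (93667/242981 + 215/39361)) = 342679/(-158558 + 3739067702/9563975141) = 342679/(-1516441031338976/9563975141) = 342679*(-9563975141/1516441031338976) = -3277373437342739/1516441031338976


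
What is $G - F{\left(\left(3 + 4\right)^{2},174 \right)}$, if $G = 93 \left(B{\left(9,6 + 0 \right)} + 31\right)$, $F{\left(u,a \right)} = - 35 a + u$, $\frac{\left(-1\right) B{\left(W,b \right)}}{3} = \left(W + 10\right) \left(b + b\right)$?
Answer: $-54688$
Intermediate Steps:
$B{\left(W,b \right)} = - 6 b \left(10 + W\right)$ ($B{\left(W,b \right)} = - 3 \left(W + 10\right) \left(b + b\right) = - 3 \left(10 + W\right) 2 b = - 3 \cdot 2 b \left(10 + W\right) = - 6 b \left(10 + W\right)$)
$F{\left(u,a \right)} = u - 35 a$
$G = -60729$ ($G = 93 \left(- 6 \left(6 + 0\right) \left(10 + 9\right) + 31\right) = 93 \left(\left(-6\right) 6 \cdot 19 + 31\right) = 93 \left(-684 + 31\right) = 93 \left(-653\right) = -60729$)
$G - F{\left(\left(3 + 4\right)^{2},174 \right)} = -60729 - \left(\left(3 + 4\right)^{2} - 6090\right) = -60729 - \left(7^{2} - 6090\right) = -60729 - \left(49 - 6090\right) = -60729 - -6041 = -60729 + 6041 = -54688$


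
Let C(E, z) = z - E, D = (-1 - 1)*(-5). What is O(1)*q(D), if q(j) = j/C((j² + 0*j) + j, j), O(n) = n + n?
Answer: -⅕ ≈ -0.20000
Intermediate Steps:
O(n) = 2*n
D = 10 (D = -2*(-5) = 10)
q(j) = -1/j (q(j) = j/(j - ((j² + 0*j) + j)) = j/(j - ((j² + 0) + j)) = j/(j - (j² + j)) = j/(j - (j + j²)) = j/(j + (-j - j²)) = j/((-j²)) = j*(-1/j²) = -1/j)
O(1)*q(D) = (2*1)*(-1/10) = 2*(-1*⅒) = 2*(-⅒) = -⅕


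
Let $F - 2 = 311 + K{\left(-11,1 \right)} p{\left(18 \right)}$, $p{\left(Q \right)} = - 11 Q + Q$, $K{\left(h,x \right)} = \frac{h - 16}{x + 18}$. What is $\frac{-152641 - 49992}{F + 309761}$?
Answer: $- \frac{3850027}{5896266} \approx -0.65296$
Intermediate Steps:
$K{\left(h,x \right)} = \frac{-16 + h}{18 + x}$
$p{\left(Q \right)} = - 10 Q$
$F = \frac{10807}{19}$ ($F = 2 + \left(311 + \frac{-16 - 11}{18 + 1} \left(\left(-10\right) 18\right)\right) = 2 + \left(311 + \frac{1}{19} \left(-27\right) \left(-180\right)\right) = 2 + \left(311 - - \frac{4860}{19}\right) = 2 + \left(311 + \frac{4860}{19}\right) = 2 + \frac{10769}{19} = \frac{10807}{19} \approx 568.79$)
$\frac{-152641 - 49992}{F + 309761} = \frac{-152641 - 49992}{\frac{10807}{19} + 309761} = - \frac{202633}{\frac{5896266}{19}} = \left(-202633\right) \frac{19}{5896266} = - \frac{3850027}{5896266}$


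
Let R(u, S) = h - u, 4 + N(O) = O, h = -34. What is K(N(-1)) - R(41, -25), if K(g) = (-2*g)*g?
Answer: 25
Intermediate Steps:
N(O) = -4 + O
R(u, S) = -34 - u
K(g) = -2*g²
K(N(-1)) - R(41, -25) = -2*(-4 - 1)² - (-34 - 1*41) = -2*(-5)² - (-34 - 41) = -2*25 - 1*(-75) = -50 + 75 = 25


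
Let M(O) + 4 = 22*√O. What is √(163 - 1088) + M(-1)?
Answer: -4 + 22*I + 5*I*√37 ≈ -4.0 + 52.414*I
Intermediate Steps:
M(O) = -4 + 22*√O
√(163 - 1088) + M(-1) = √(163 - 1088) + (-4 + 22*√(-1)) = √(-925) + (-4 + 22*I) = 5*I*√37 + (-4 + 22*I) = -4 + 22*I + 5*I*√37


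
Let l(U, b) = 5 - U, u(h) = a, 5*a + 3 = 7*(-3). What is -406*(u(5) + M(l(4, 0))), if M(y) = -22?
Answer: 54404/5 ≈ 10881.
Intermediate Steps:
a = -24/5 (a = -⅗ + (7*(-3))/5 = -⅗ + (⅕)*(-21) = -⅗ - 21/5 = -24/5 ≈ -4.8000)
u(h) = -24/5
-406*(u(5) + M(l(4, 0))) = -406*(-24/5 - 22) = -406*(-134/5) = 54404/5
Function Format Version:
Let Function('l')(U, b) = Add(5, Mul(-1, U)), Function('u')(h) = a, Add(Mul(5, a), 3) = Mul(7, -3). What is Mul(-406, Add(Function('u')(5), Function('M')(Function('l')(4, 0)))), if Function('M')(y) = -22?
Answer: Rational(54404, 5) ≈ 10881.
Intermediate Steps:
a = Rational(-24, 5) (a = Add(Rational(-3, 5), Mul(Rational(1, 5), Mul(7, -3))) = Add(Rational(-3, 5), Mul(Rational(1, 5), -21)) = Add(Rational(-3, 5), Rational(-21, 5)) = Rational(-24, 5) ≈ -4.8000)
Function('u')(h) = Rational(-24, 5)
Mul(-406, Add(Function('u')(5), Function('M')(Function('l')(4, 0)))) = Mul(-406, Add(Rational(-24, 5), -22)) = Mul(-406, Rational(-134, 5)) = Rational(54404, 5)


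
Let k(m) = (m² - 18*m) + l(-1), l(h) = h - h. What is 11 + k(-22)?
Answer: 891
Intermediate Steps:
l(h) = 0
k(m) = m² - 18*m (k(m) = (m² - 18*m) + 0 = m² - 18*m)
11 + k(-22) = 11 - 22*(-18 - 22) = 11 - 22*(-40) = 11 + 880 = 891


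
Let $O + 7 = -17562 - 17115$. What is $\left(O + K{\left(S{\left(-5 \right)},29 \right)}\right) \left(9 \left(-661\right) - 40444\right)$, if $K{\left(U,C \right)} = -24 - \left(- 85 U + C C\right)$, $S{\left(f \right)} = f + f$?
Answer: $1688658807$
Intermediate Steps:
$S{\left(f \right)} = 2 f$
$K{\left(U,C \right)} = -24 - C^{2} + 85 U$ ($K{\left(U,C \right)} = -24 - \left(- 85 U + C^{2}\right) = -24 - \left(C^{2} - 85 U\right) = -24 - C^{2} + 85 U$)
$O = -34684$ ($O = -7 - 34677 = -34684$)
$\left(O + K{\left(S{\left(-5 \right)},29 \right)}\right) \left(9 \left(-661\right) - 40444\right) = \left(-34684 - \left(865 - 170 \left(-5\right)\right)\right) \left(9 \left(-661\right) - 40444\right) = \left(-34684 - 1715\right) \left(-5949 - 40444\right) = \left(-34684 - 1715\right) \left(-46393\right) = \left(-36399\right) \left(-46393\right) = 1688658807$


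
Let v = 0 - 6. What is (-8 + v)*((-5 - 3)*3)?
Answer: 336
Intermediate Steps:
v = -6
(-8 + v)*((-5 - 3)*3) = (-8 - 6)*((-5 - 3)*3) = -(-112)*3 = -14*(-24) = 336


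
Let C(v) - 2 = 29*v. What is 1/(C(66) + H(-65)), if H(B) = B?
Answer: 1/1851 ≈ 0.00054025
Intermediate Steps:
C(v) = 2 + 29*v
1/(C(66) + H(-65)) = 1/((2 + 29*66) - 65) = 1/((2 + 1914) - 65) = 1/(1916 - 65) = 1/1851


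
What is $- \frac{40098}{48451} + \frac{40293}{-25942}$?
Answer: $- \frac{2992458459}{1256915842} \approx -2.3808$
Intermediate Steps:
$- \frac{40098}{48451} + \frac{40293}{-25942} = \left(-40098\right) \frac{1}{48451} + 40293 \left(- \frac{1}{25942}\right) = - \frac{40098}{48451} - \frac{40293}{25942} = - \frac{2992458459}{1256915842}$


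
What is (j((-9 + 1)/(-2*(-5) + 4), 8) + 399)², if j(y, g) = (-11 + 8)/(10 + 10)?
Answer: 63632529/400 ≈ 1.5908e+5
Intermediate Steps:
j(y, g) = -3/20
(j((-9 + 1)/(-2*(-5) + 4), 8) + 399)² = (-3/20 + 399)² = (7977/20)² = 63632529/400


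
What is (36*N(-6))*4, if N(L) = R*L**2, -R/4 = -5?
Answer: 103680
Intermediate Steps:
R = 20 (R = -4*(-5) = 20)
N(L) = 20*L**2
(36*N(-6))*4 = (36*(20*(-6)**2))*4 = (36*(20*36))*4 = (36*720)*4 = 25920*4 = 103680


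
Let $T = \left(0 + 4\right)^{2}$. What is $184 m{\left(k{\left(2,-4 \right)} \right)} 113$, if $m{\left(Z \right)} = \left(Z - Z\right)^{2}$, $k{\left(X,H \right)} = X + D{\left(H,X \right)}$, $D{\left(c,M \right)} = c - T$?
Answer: $0$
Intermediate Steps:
$T = 16$ ($T = 4^{2} = 16$)
$D{\left(c,M \right)} = -16 + c$ ($D{\left(c,M \right)} = c - 16 = -16 + c$)
$k{\left(X,H \right)} = -16 + H + X$ ($k{\left(X,H \right)} = X + \left(-16 + H\right) = -16 + H + X$)
$m{\left(Z \right)} = 0$ ($m{\left(Z \right)} = 0^{2} = 0$)
$184 m{\left(k{\left(2,-4 \right)} \right)} 113 = 184 \cdot 0 \cdot 113 = 0 \cdot 113 = 0$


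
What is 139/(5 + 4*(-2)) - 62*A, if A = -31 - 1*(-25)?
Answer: 977/3 ≈ 325.67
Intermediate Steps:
A = -6 (A = -31 + 25 = -6)
139/(5 + 4*(-2)) - 62*A = 139/(5 + 4*(-2)) - 62*(-6) = 139/(5 - 8) + 372 = 139/(-3) + 372 = 139*(-⅓) + 372 = -139/3 + 372 = 977/3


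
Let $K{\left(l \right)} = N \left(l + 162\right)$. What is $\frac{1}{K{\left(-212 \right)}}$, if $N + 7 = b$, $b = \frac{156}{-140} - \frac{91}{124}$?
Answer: $\frac{434}{192005} \approx 0.0022604$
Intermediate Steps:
$b = - \frac{8021}{4340}$ ($b = 156 \left(- \frac{1}{140}\right) - \frac{91}{124} = - \frac{39}{35} - \frac{91}{124} = - \frac{8021}{4340} \approx -1.8482$)
$N = - \frac{38401}{4340}$ ($N = -7 - \frac{8021}{4340} = - \frac{38401}{4340} \approx -8.8482$)
$K{\left(l \right)} = - \frac{3110481}{2170} - \frac{38401 l}{4340}$ ($K{\left(l \right)} = - \frac{38401 \left(l + 162\right)}{4340} = - \frac{38401 \left(162 + l\right)}{4340} = - \frac{3110481}{2170} - \frac{38401 l}{4340}$)
$\frac{1}{K{\left(-212 \right)}} = \frac{1}{- \frac{3110481}{2170} - - \frac{2035253}{1085}} = \frac{1}{- \frac{3110481}{2170} + \frac{2035253}{1085}} = \frac{1}{\frac{192005}{434}} = \frac{434}{192005}$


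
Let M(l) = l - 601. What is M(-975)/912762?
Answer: -788/456381 ≈ -0.0017266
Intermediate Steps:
M(l) = -601 + l
M(-975)/912762 = (-601 - 975)/912762 = -1576*1/912762 = -788/456381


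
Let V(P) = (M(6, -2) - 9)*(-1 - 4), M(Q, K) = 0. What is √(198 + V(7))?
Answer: 9*√3 ≈ 15.588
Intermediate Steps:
V(P) = 45 (V(P) = (0 - 9)*(-1 - 4) = -9*(-5) = 45)
√(198 + V(7)) = √(198 + 45) = √243 = 9*√3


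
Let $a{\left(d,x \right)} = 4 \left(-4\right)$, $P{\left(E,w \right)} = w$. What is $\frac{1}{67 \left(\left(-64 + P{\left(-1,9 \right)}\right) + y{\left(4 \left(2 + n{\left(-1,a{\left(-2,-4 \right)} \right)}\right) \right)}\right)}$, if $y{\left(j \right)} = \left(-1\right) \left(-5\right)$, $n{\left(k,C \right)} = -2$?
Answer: $- \frac{1}{3350} \approx -0.00029851$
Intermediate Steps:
$a{\left(d,x \right)} = -16$
$y{\left(j \right)} = 5$
$\frac{1}{67 \left(\left(-64 + P{\left(-1,9 \right)}\right) + y{\left(4 \left(2 + n{\left(-1,a{\left(-2,-4 \right)} \right)}\right) \right)}\right)} = \frac{1}{67 \left(\left(-64 + 9\right) + 5\right)} = \frac{1}{67 \left(-55 + 5\right)} = \frac{1}{67 \left(-50\right)} = \frac{1}{-3350} = - \frac{1}{3350}$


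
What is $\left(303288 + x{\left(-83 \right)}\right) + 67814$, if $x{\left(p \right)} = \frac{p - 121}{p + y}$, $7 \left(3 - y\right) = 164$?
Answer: $\frac{67169819}{181} \approx 3.711 \cdot 10^{5}$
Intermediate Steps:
$y = - \frac{143}{7}$ ($y = 3 - \frac{164}{7} = - \frac{143}{7} \approx -20.429$)
$x{\left(p \right)} = \frac{-121 + p}{- \frac{143}{7} + p}$ ($x{\left(p \right)} = \frac{p - 121}{p - \frac{143}{7}} = \frac{-121 + p}{- \frac{143}{7} + p}$)
$\left(303288 + x{\left(-83 \right)}\right) + 67814 = \left(303288 + \frac{7 \left(-121 - 83\right)}{-143 + 7 \left(-83\right)}\right) + 67814 = \left(303288 + 7 \frac{1}{-143 - 581} \left(-204\right)\right) + 67814 = \left(303288 + 7 \frac{1}{-724} \left(-204\right)\right) + 67814 = \left(303288 + 7 \left(- \frac{1}{724}\right) \left(-204\right)\right) + 67814 = \left(303288 + \frac{357}{181}\right) + 67814 = \frac{54895485}{181} + 67814 = \frac{67169819}{181}$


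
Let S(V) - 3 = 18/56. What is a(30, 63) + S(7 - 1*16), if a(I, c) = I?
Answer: 933/28 ≈ 33.321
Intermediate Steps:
S(V) = 93/28 (S(V) = 3 + 18/56 = 3 + 18*(1/56) = 3 + 9/28 = 93/28)
a(30, 63) + S(7 - 1*16) = 30 + 93/28 = 933/28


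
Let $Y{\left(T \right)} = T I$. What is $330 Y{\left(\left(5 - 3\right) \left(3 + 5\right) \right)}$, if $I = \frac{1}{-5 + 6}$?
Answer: $5280$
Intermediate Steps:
$I = 1$ ($I = 1^{-1} = 1$)
$Y{\left(T \right)} = T$ ($Y{\left(T \right)} = T 1 = T$)
$330 Y{\left(\left(5 - 3\right) \left(3 + 5\right) \right)} = 330 \left(5 - 3\right) \left(3 + 5\right) = 330 \cdot 2 \cdot 8 = 330 \cdot 16 = 5280$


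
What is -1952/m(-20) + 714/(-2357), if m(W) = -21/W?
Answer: -92032274/49497 ≈ -1859.3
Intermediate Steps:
-1952/m(-20) + 714/(-2357) = -1952/((-21/(-20))) + 714/(-2357) = -1952/((-21*(-1/20))) + 714*(-1/2357) = -1952/21/20 - 714/2357 = -1952*20/21 - 714/2357 = -39040/21 - 714/2357 = -92032274/49497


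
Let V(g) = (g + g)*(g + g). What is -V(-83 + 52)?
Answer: -3844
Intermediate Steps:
V(g) = 4*g² (V(g) = (2*g)*(2*g) = 4*g²)
-V(-83 + 52) = -4*(-83 + 52)² = -4*(-31)² = -4*961 = -1*3844 = -3844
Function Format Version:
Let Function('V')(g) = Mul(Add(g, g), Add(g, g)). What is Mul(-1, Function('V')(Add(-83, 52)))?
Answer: -3844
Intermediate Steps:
Function('V')(g) = Mul(4, Pow(g, 2)) (Function('V')(g) = Mul(Mul(2, g), Mul(2, g)) = Mul(4, Pow(g, 2)))
Mul(-1, Function('V')(Add(-83, 52))) = Mul(-1, Mul(4, Pow(Add(-83, 52), 2))) = Mul(-1, Mul(4, Pow(-31, 2))) = Mul(-1, Mul(4, 961)) = Mul(-1, 3844) = -3844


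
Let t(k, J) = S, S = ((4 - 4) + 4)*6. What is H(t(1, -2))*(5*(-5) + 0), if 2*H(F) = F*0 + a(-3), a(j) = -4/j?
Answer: -50/3 ≈ -16.667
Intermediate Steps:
S = 24 (S = (0 + 4)*6 = 4*6 = 24)
t(k, J) = 24
H(F) = ⅔ (H(F) = (F*0 - 4/(-3))/2 = (0 - 4*(-⅓))/2 = (0 + 4/3)/2 = (½)*(4/3) = ⅔)
H(t(1, -2))*(5*(-5) + 0) = 2*(5*(-5) + 0)/3 = 2*(-25 + 0)/3 = (⅔)*(-25) = -50/3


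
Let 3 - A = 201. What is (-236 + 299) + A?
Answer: -135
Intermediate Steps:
A = -198 (A = 3 - 1*201 = 3 - 201 = -198)
(-236 + 299) + A = (-236 + 299) - 198 = 63 - 198 = -135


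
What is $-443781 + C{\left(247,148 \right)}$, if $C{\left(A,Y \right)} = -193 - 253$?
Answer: $-444227$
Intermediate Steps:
$C{\left(A,Y \right)} = -446$
$-443781 + C{\left(247,148 \right)} = -443781 - 446 = -444227$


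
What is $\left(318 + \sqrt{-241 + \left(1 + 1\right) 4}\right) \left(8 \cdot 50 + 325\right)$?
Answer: $230550 + 725 i \sqrt{233} \approx 2.3055 \cdot 10^{5} + 11067.0 i$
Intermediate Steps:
$\left(318 + \sqrt{-241 + \left(1 + 1\right) 4}\right) \left(8 \cdot 50 + 325\right) = \left(318 + \sqrt{-241 + 2 \cdot 4}\right) \left(400 + 325\right) = \left(318 + \sqrt{-241 + 8}\right) 725 = \left(318 + \sqrt{-233}\right) 725 = \left(318 + i \sqrt{233}\right) 725 = 230550 + 725 i \sqrt{233}$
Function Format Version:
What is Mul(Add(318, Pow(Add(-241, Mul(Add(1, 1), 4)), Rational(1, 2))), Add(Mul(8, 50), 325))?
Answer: Add(230550, Mul(725, I, Pow(233, Rational(1, 2)))) ≈ Add(2.3055e+5, Mul(11067., I))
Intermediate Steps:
Mul(Add(318, Pow(Add(-241, Mul(Add(1, 1), 4)), Rational(1, 2))), Add(Mul(8, 50), 325)) = Mul(Add(318, Pow(Add(-241, Mul(2, 4)), Rational(1, 2))), Add(400, 325)) = Mul(Add(318, Pow(Add(-241, 8), Rational(1, 2))), 725) = Mul(Add(318, Pow(-233, Rational(1, 2))), 725) = Mul(Add(318, Mul(I, Pow(233, Rational(1, 2)))), 725) = Add(230550, Mul(725, I, Pow(233, Rational(1, 2))))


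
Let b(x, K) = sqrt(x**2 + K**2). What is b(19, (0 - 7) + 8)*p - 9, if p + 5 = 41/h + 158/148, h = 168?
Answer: -9 - 22927*sqrt(362)/6216 ≈ -79.176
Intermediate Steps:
b(x, K) = sqrt(K**2 + x**2)
p = -22927/6216 (p = -5 + (41/168 + 158/148) = -5 + (41*(1/168) + 158*(1/148)) = -5 + (41/168 + 79/74) = -5 + 8153/6216 = -22927/6216 ≈ -3.6884)
b(19, (0 - 7) + 8)*p - 9 = sqrt(((0 - 7) + 8)**2 + 19**2)*(-22927/6216) - 9 = sqrt((-7 + 8)**2 + 361)*(-22927/6216) - 9 = sqrt(1**2 + 361)*(-22927/6216) - 9 = sqrt(1 + 361)*(-22927/6216) - 9 = sqrt(362)*(-22927/6216) - 9 = -22927*sqrt(362)/6216 - 9 = -9 - 22927*sqrt(362)/6216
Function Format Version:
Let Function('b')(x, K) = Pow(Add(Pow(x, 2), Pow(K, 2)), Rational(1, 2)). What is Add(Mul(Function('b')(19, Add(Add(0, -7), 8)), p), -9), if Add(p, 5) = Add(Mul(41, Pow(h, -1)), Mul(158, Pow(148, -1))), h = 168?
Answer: Add(-9, Mul(Rational(-22927, 6216), Pow(362, Rational(1, 2)))) ≈ -79.176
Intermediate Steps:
Function('b')(x, K) = Pow(Add(Pow(K, 2), Pow(x, 2)), Rational(1, 2))
p = Rational(-22927, 6216) (p = Add(-5, Add(Mul(41, Pow(168, -1)), Mul(158, Pow(148, -1)))) = Add(-5, Add(Mul(41, Rational(1, 168)), Mul(158, Rational(1, 148)))) = Add(-5, Add(Rational(41, 168), Rational(79, 74))) = Add(-5, Rational(8153, 6216)) = Rational(-22927, 6216) ≈ -3.6884)
Add(Mul(Function('b')(19, Add(Add(0, -7), 8)), p), -9) = Add(Mul(Pow(Add(Pow(Add(Add(0, -7), 8), 2), Pow(19, 2)), Rational(1, 2)), Rational(-22927, 6216)), -9) = Add(Mul(Pow(Add(Pow(Add(-7, 8), 2), 361), Rational(1, 2)), Rational(-22927, 6216)), -9) = Add(Mul(Pow(Add(Pow(1, 2), 361), Rational(1, 2)), Rational(-22927, 6216)), -9) = Add(Mul(Pow(Add(1, 361), Rational(1, 2)), Rational(-22927, 6216)), -9) = Add(Mul(Pow(362, Rational(1, 2)), Rational(-22927, 6216)), -9) = Add(Mul(Rational(-22927, 6216), Pow(362, Rational(1, 2))), -9) = Add(-9, Mul(Rational(-22927, 6216), Pow(362, Rational(1, 2))))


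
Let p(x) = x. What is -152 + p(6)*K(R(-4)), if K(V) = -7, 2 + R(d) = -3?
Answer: -194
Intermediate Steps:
R(d) = -5 (R(d) = -2 - 3 = -5)
-152 + p(6)*K(R(-4)) = -152 + 6*(-7) = -152 - 42 = -194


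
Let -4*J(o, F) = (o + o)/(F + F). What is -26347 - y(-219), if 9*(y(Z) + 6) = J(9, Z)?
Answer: -23074717/876 ≈ -26341.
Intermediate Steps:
J(o, F) = -o/(4*F) (J(o, F) = -(o + o)/(4*(F + F)) = -2*o/(4*(2*F)) = -2*o*1/(2*F)/4 = -o/(4*F))
y(Z) = -6 - 1/(4*Z) (y(Z) = -6 + (-¼*9/Z)/9 = -6 + (-9/(4*Z))/9 = -6 - 1/(4*Z))
-26347 - y(-219) = -26347 - (-6 - ¼/(-219)) = -26347 - (-6 - ¼*(-1/219)) = -26347 - (-6 + 1/876) = -26347 - 1*(-5255/876) = -26347 + 5255/876 = -23074717/876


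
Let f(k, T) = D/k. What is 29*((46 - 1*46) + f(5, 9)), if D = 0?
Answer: 0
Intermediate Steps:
f(k, T) = 0 (f(k, T) = 0/k = 0)
29*((46 - 1*46) + f(5, 9)) = 29*((46 - 1*46) + 0) = 29*((46 - 46) + 0) = 29*(0 + 0) = 29*0 = 0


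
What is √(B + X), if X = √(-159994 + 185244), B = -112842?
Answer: √(-112842 + 5*√1010) ≈ 335.68*I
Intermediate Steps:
X = 5*√1010 (X = √25250 = 5*√1010 ≈ 158.90)
√(B + X) = √(-112842 + 5*√1010)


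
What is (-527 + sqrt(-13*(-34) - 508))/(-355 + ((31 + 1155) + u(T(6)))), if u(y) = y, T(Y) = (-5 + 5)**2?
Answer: -527/831 + I*sqrt(66)/831 ≈ -0.63418 + 0.0097762*I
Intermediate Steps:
T(Y) = 0 (T(Y) = 0**2 = 0)
(-527 + sqrt(-13*(-34) - 508))/(-355 + ((31 + 1155) + u(T(6)))) = (-527 + sqrt(-13*(-34) - 508))/(-355 + ((31 + 1155) + 0)) = (-527 + sqrt(442 - 508))/(-355 + (1186 + 0)) = (-527 + sqrt(-66))/(-355 + 1186) = (-527 + I*sqrt(66))/831 = (-527 + I*sqrt(66))*(1/831) = -527/831 + I*sqrt(66)/831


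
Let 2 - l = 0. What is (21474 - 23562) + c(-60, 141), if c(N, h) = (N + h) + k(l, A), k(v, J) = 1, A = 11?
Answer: -2006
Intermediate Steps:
l = 2 (l = 2 - 1*0 = 2 + 0 = 2)
c(N, h) = 1 + N + h (c(N, h) = (N + h) + 1 = 1 + N + h)
(21474 - 23562) + c(-60, 141) = (21474 - 23562) + (1 - 60 + 141) = -2088 + 82 = -2006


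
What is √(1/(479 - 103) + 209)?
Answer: 13*√43710/188 ≈ 14.457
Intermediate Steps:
√(1/(479 - 103) + 209) = √(1/376 + 209) = √(78585/376) = 13*√43710/188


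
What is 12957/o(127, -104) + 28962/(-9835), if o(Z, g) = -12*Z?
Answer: -57190061/4996180 ≈ -11.447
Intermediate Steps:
12957/o(127, -104) + 28962/(-9835) = 12957/((-12*127)) + 28962/(-9835) = 12957/(-1524) + 28962*(-1/9835) = 12957*(-1/1524) - 28962/9835 = -4319/508 - 28962/9835 = -57190061/4996180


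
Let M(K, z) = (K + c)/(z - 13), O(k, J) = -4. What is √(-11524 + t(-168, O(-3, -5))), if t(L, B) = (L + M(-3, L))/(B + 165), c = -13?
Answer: 2*I*√2446760508479/29141 ≈ 107.35*I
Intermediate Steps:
M(K, z) = (-13 + K)/(-13 + z) (M(K, z) = (K - 13)/(z - 13) = (-13 + K)/(-13 + z))
t(L, B) = (L - 16/(-13 + L))/(165 + B) (t(L, B) = (L + (-13 - 3)/(-13 + L))/(B + 165) = (L - 16/(-13 + L))/(165 + B))
√(-11524 + t(-168, O(-3, -5))) = √(-11524 + (-16 - 168*(-13 - 168))/((-13 - 168)*(165 - 4))) = √(-11524 + (-16 - 168*(-181))/(-181*161)) = √(-11524 - 1/181*1/161*(-16 + 30408)) = √(-11524 - 1/181*1/161*30392) = √(-11524 - 30392/29141) = √(-335851276/29141) = 2*I*√2446760508479/29141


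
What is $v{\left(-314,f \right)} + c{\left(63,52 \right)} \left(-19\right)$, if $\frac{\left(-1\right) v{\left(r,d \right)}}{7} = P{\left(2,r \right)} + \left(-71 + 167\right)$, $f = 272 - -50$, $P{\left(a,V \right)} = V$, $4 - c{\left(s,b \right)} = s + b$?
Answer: $3635$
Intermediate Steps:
$c{\left(s,b \right)} = 4 - b - s$ ($c{\left(s,b \right)} = 4 - \left(s + b\right) = 4 - \left(b + s\right) = 4 - b - s$)
$f = 322$ ($f = 272 + 50 = 322$)
$v{\left(r,d \right)} = -672 - 7 r$ ($v{\left(r,d \right)} = - 7 \left(r + \left(-71 + 167\right)\right) = - 7 \left(r + 96\right) = - 7 \left(96 + r\right) = -672 - 7 r$)
$v{\left(-314,f \right)} + c{\left(63,52 \right)} \left(-19\right) = \left(-672 - -2198\right) + \left(4 - 52 - 63\right) \left(-19\right) = \left(-672 + 2198\right) + \left(4 - 52 - 63\right) \left(-19\right) = 1526 - -2109 = 1526 + 2109 = 3635$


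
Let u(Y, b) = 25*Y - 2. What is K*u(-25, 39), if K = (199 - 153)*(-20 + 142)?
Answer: -3518724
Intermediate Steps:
u(Y, b) = -2 + 25*Y
K = 5612 (K = 46*122 = 5612)
K*u(-25, 39) = 5612*(-2 + 25*(-25)) = 5612*(-2 - 625) = 5612*(-627) = -3518724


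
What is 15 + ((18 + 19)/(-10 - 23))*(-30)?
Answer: 535/11 ≈ 48.636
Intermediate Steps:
15 + ((18 + 19)/(-10 - 23))*(-30) = 15 + (37/(-33))*(-30) = 15 + (37*(-1/33))*(-30) = 15 - 37/33*(-30) = 15 + 370/11 = 535/11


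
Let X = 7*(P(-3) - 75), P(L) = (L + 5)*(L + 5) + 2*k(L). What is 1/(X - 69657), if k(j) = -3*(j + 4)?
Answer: -1/70196 ≈ -1.4246e-5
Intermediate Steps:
k(j) = -12 - 3*j (k(j) = -3*(4 + j) = -12 - 3*j)
P(L) = -24 + (5 + L)² - 6*L (P(L) = (L + 5)*(L + 5) + 2*(-12 - 3*L) = (5 + L)*(5 + L) + (-24 - 6*L) = (5 + L)² + (-24 - 6*L) = -24 + (5 + L)² - 6*L)
X = -539 (X = 7*((1 + (-3)² + 4*(-3)) - 75) = 7*((1 + 9 - 12) - 75) = 7*(-2 - 75) = 7*(-77) = -539)
1/(X - 69657) = 1/(-539 - 69657) = 1/(-70196) = -1/70196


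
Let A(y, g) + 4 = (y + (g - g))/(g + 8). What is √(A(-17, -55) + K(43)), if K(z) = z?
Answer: 5*√3478/47 ≈ 6.2739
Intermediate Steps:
A(y, g) = -4 + y/(8 + g) (A(y, g) = -4 + (y + (g - g))/(g + 8) = -4 + (y + 0)/(8 + g) = -4 + y/(8 + g))
√(A(-17, -55) + K(43)) = √((-32 - 17 - 4*(-55))/(8 - 55) + 43) = √((-32 - 17 + 220)/(-47) + 43) = √(-1/47*171 + 43) = √(-171/47 + 43) = √(1850/47) = 5*√3478/47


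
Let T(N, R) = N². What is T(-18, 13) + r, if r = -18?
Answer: 306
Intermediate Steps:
T(-18, 13) + r = (-18)² - 18 = 324 - 18 = 306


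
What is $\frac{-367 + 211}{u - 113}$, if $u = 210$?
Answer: $- \frac{156}{97} \approx -1.6082$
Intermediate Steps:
$\frac{-367 + 211}{u - 113} = \frac{-367 + 211}{210 - 113} = - \frac{156}{97}$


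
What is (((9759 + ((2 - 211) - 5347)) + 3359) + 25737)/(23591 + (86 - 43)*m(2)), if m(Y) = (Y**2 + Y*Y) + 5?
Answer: 4757/3450 ≈ 1.3788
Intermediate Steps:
m(Y) = 5 + 2*Y**2 (m(Y) = (Y**2 + Y**2) + 5 = 2*Y**2 + 5 = 5 + 2*Y**2)
(((9759 + ((2 - 211) - 5347)) + 3359) + 25737)/(23591 + (86 - 43)*m(2)) = (((9759 + ((2 - 211) - 5347)) + 3359) + 25737)/(23591 + (86 - 43)*(5 + 2*2**2)) = (((9759 + (-209 - 5347)) + 3359) + 25737)/(23591 + 43*(5 + 2*4)) = (((9759 - 5556) + 3359) + 25737)/(23591 + 43*(5 + 8)) = ((4203 + 3359) + 25737)/(23591 + 43*13) = (7562 + 25737)/(23591 + 559) = 33299/24150 = 33299*(1/24150) = 4757/3450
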